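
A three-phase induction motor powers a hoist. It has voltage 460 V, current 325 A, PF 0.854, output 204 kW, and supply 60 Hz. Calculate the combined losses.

17100 W

P_in = √3·V·I·cosφ = 1.732×460×325×0.854 = 221130 W
P_out = 204000 W
Losses = P_in − P_out = 221130 − 204000 = 17130 W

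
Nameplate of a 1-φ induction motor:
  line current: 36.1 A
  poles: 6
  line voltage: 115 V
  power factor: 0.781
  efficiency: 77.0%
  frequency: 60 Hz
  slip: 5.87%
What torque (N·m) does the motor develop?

P_in = V·I·cosφ = 115 × 36.1 × 0.781 = 3242 W
P_out = η·P_in = 0.77 × 3242 = 2496 W
n_s = 120×60/6 = 1200 rpm; n = 1200×(1−0.0587) = 1130 rpm
ω = 2π×1130/60 = 118.3 rad/s
τ = P_out/ω = 2496/118.3 = 21.1 N·m

21.1 N·m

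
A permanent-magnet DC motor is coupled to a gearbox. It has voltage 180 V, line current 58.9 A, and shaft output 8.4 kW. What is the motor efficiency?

P_out = 8.4 kW = 8400 W
P_in = V·I = 180 × 58.9 = 10602 W
η = P_out / P_in = 8400 / 10602 = 0.792 = 79.2%

79.2 %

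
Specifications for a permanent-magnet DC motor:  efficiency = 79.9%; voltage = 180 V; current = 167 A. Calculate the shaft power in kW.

P_in = V·I = 180 × 167 = 30060 W
P_out = η·P_in = 0.799 × 30060 = 24018 W

24 kW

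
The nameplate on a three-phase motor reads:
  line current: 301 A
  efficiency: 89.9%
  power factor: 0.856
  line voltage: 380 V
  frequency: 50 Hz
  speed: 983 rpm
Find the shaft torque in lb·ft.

1090 lb·ft

P_in = √3·V·I·cosφ = 1.732 × 380 × 301 × 0.856 = 169579 W
P_out = η·P_in = 0.899 × 169579 = 152452 W
n = 983 rpm
ω = 2π×983/60 = 102.9 rad/s
τ = P_out/ω = 152452/102.9 = 1482 N·m
In lb·ft: 1482/1.356 = 1090 lb·ft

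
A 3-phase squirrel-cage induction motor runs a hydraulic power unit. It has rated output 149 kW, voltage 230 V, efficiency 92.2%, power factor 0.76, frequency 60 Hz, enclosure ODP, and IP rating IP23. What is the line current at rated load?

P_out = 149 kW = 149000 W
P_in = P_out / η = 149000 / 0.922 = 161605 W
I_L = P_in / (√3·V_L·cosφ) = 161605 / (1.732 × 230 × 0.76) = 534 A

534 A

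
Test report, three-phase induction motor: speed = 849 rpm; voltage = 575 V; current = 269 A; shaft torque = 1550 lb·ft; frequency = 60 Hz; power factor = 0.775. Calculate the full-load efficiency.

τ = 1550 lb·ft × 1.356 = 2102 N·m
ω = 2π × 849/60 = 88.91 rad/s; P_out = τω = 2102 × 88.91 = 186889 W
P_in = √3·V_L·I_L·cosφ = 1.732 × 575 × 269 × 0.775 = 207620 W
η = P_out / P_in = 186889 / 207620 = 0.900 = 90.0%

90.0 %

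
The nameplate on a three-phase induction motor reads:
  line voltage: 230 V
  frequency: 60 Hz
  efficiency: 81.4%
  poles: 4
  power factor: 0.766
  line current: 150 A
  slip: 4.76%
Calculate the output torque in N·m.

P_in = √3·V·I·cosφ = 1.732 × 230 × 150 × 0.766 = 45772 W
P_out = η·P_in = 0.814 × 45772 = 37258 W
n_s = 120×60/4 = 1800 rpm; n = 1800×(1−0.0476) = 1714 rpm
ω = 2π×1714/60 = 179.5 rad/s
τ = P_out/ω = 37258/179.5 = 208 N·m

208 N·m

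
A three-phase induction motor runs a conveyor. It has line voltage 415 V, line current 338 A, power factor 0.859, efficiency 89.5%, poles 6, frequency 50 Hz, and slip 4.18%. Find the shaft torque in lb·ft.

1370 lb·ft

P_in = √3·V·I·cosφ = 1.732 × 415 × 338 × 0.859 = 208692 W
P_out = η·P_in = 0.895 × 208692 = 186779 W
n_s = 120×50/6 = 1000 rpm; n = 1000×(1−0.0418) = 958 rpm
ω = 2π×958/60 = 100.3 rad/s
τ = P_out/ω = 186779/100.3 = 1862 N·m
In lb·ft: 1862/1.356 = 1370 lb·ft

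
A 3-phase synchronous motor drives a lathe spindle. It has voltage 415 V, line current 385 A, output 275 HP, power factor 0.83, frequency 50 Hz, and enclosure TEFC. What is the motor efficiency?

P_out = 275 × 746 = 205150 W
P_in = √3·V_L·I_L·cosφ = 1.732 × 415 × 385 × 0.83 = 229686 W
η = P_out / P_in = 205150 / 229686 = 0.893 = 89.3%

89.3 %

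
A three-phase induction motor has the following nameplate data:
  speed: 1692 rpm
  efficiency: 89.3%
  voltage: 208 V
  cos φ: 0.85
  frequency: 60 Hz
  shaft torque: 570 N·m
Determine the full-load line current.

369 A

ω = 2π×1692/60 = 177.2 rad/s; P_out = τω = 570 × 177.2 = 101004 W
P_in = P_out / η = 101004 / 0.893 = 113106 W
I_L = P_in / (√3·V_L·cosφ) = 113106 / (1.732 × 208 × 0.85) = 369 A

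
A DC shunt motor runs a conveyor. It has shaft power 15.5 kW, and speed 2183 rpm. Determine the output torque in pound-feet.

50 lb·ft

ω = 2π × 2183/60 = 228.6 rad/s
τ = P/ω = 15500/228.6 = 67.8 N·m
In lb·ft: 67.8/1.356 = 50 lb·ft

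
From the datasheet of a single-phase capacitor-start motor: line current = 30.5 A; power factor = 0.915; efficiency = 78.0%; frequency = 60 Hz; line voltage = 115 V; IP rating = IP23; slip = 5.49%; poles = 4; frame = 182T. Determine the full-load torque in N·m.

14.1 N·m

P_in = V·I·cosφ = 115 × 30.5 × 0.915 = 3209 W
P_out = η·P_in = 0.78 × 3209 = 2503 W
n_s = 120×60/4 = 1800 rpm; n = 1800×(1−0.0549) = 1701 rpm
ω = 2π×1701/60 = 178.1 rad/s
τ = P_out/ω = 2503/178.1 = 14.1 N·m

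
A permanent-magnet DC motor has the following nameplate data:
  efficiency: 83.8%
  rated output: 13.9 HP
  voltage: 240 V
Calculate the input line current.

51.6 A

P_out = 13.9 × 746 = 10369 W
P_in = P_out / η = 10369 / 0.838 = 12374 W
I = P_in / V = 12374 / 240 = 51.6 A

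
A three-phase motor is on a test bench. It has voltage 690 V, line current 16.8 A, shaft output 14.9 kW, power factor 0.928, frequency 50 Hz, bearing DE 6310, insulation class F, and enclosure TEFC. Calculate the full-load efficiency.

P_out = 14.9 kW = 14900 W
P_in = √3·V_L·I_L·cosφ = 1.732 × 690 × 16.8 × 0.928 = 18632 W
η = P_out / P_in = 14900 / 18632 = 0.800 = 80.0%

80.0 %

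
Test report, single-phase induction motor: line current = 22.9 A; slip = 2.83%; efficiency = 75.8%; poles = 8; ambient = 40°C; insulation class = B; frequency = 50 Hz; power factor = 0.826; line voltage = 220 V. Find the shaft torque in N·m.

41.3 N·m

P_in = V·I·cosφ = 220 × 22.9 × 0.826 = 4161 W
P_out = η·P_in = 0.758 × 4161 = 3154 W
n_s = 120×50/8 = 750 rpm; n = 750×(1−0.0283) = 729 rpm
ω = 2π×729/60 = 76.34 rad/s
τ = P_out/ω = 3154/76.34 = 41.3 N·m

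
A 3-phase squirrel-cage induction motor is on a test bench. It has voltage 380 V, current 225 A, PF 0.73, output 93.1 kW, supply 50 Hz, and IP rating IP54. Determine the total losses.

P_in = √3·V·I·cosφ = 1.732×380×225×0.73 = 108103 W
P_out = 93100 W
Losses = P_in − P_out = 108103 − 93100 = 15003 W

15 kW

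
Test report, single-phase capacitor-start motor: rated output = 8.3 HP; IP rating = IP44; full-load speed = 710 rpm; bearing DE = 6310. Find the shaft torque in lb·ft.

61.4 lb·ft

P_out = 8.3 × 746 = 6192 W
ω = 2π × 710/60 = 74.35 rad/s
τ = P_out/ω = 6192/74.35 = 83.28 N·m
In lb·ft: 83.28/1.356 = 61.4 lb·ft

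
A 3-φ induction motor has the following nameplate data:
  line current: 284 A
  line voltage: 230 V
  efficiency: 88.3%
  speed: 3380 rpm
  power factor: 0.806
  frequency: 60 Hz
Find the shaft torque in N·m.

227 N·m

P_in = √3·V·I·cosφ = 1.732 × 230 × 284 × 0.806 = 91186 W
P_out = η·P_in = 0.883 × 91186 = 80517 W
n = 3380 rpm
ω = 2π×3380/60 = 354 rad/s
τ = P_out/ω = 80517/354 = 227 N·m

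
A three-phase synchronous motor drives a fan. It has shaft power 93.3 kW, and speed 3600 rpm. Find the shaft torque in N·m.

ω = 2π × 3600/60 = 377 rad/s
τ = P/ω = 93300/377 = 247 N·m

247 N·m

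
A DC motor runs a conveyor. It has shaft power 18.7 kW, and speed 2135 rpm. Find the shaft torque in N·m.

83.6 N·m

ω = 2π × 2135/60 = 223.6 rad/s
τ = P/ω = 18700/223.6 = 83.6 N·m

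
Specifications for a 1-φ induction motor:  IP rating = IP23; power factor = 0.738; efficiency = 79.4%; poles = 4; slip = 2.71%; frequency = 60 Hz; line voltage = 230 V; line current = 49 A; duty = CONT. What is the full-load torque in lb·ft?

P_in = V·I·cosφ = 230 × 49 × 0.738 = 8317 W
P_out = η·P_in = 0.794 × 8317 = 6604 W
n_s = 120×60/4 = 1800 rpm; n = 1800×(1−0.0271) = 1751 rpm
ω = 2π×1751/60 = 183.4 rad/s
τ = P_out/ω = 6604/183.4 = 36.01 N·m
In lb·ft: 36.01/1.356 = 26.6 lb·ft

26.6 lb·ft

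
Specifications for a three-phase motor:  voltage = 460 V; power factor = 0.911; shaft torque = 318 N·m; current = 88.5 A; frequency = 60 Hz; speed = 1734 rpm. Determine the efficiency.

ω = 2π × 1734/60 = 181.6 rad/s; P_out = τω = 318 × 181.6 = 57749 W
P_in = √3·V_L·I_L·cosφ = 1.732 × 460 × 88.5 × 0.911 = 64234 W
η = P_out / P_in = 57749 / 64234 = 0.899 = 89.9%

89.9 %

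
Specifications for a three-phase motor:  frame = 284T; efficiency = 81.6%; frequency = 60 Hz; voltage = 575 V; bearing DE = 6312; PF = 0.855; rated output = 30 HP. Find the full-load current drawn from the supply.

32.2 A

P_out = 30 × 746 = 22380 W
P_in = P_out / η = 22380 / 0.816 = 27426 W
I_L = P_in / (√3·V_L·cosφ) = 27426 / (1.732 × 575 × 0.855) = 32.2 A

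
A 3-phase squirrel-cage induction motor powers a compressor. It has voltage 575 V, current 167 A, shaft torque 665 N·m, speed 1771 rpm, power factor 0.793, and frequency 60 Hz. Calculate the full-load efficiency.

93.5 %

ω = 2π × 1771/60 = 185.5 rad/s; P_out = τω = 665 × 185.5 = 123358 W
P_in = √3·V_L·I_L·cosφ = 1.732 × 575 × 167 × 0.793 = 131888 W
η = P_out / P_in = 123358 / 131888 = 0.935 = 93.5%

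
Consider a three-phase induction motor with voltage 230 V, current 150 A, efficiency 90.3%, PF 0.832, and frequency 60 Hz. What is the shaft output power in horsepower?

P_in = √3·V·I·cosφ = 1.732 × 230 × 150 × 0.832 = 49715 W
P_out = η·P_in = 0.903 × 49715 = 44893 W
= 44893/746 = 60.2 HP

60.2 HP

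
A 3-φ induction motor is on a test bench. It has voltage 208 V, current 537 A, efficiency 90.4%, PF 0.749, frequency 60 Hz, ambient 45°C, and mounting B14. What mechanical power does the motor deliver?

131 kW

P_in = √3·V·I·cosφ = 1.732 × 208 × 537 × 0.749 = 144900 W
P_out = η·P_in = 0.904 × 144900 = 130990 W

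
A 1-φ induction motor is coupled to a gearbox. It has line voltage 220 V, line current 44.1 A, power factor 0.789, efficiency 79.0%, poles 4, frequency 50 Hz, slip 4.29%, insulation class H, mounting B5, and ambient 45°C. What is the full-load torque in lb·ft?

P_in = V·I·cosφ = 220 × 44.1 × 0.789 = 7655 W
P_out = η·P_in = 0.79 × 7655 = 6047 W
n_s = 120×50/4 = 1500 rpm; n = 1500×(1−0.0429) = 1436 rpm
ω = 2π×1436/60 = 150.4 rad/s
τ = P_out/ω = 6047/150.4 = 40.21 N·m
In lb·ft: 40.21/1.356 = 29.7 lb·ft

29.7 lb·ft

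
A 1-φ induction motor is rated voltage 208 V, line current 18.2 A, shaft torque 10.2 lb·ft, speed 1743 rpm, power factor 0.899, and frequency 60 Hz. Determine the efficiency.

74.2 %

τ = 10.2 lb·ft × 1.356 = 13.83 N·m
ω = 2π × 1743/60 = 182.5 rad/s; P_out = τω = 13.83 × 182.5 = 2524 W
P_in = V·I·cosφ = 208 × 18.2 × 0.899 = 3403 W
η = P_out / P_in = 2524 / 3403 = 0.742 = 74.2%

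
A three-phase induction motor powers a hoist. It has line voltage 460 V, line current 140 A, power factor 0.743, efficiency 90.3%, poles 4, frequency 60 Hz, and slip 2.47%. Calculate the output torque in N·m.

P_in = √3·V·I·cosφ = 1.732 × 460 × 140 × 0.743 = 82875 W
P_out = η·P_in = 0.903 × 82875 = 74836 W
n_s = 120×60/4 = 1800 rpm; n = 1800×(1−0.0247) = 1756 rpm
ω = 2π×1756/60 = 183.9 rad/s
τ = P_out/ω = 74836/183.9 = 407 N·m

407 N·m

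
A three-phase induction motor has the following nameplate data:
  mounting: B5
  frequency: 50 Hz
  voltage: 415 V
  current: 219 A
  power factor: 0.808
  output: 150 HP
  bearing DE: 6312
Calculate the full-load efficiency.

88.0 %

P_out = 150 × 746 = 111900 W
P_in = √3·V_L·I_L·cosφ = 1.732 × 415 × 219 × 0.808 = 127190 W
η = P_out / P_in = 111900 / 127190 = 0.880 = 88.0%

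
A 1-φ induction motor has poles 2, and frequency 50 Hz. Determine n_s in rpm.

n_s = 120f/p = 120×50/2 = 3000 rpm

3000 rpm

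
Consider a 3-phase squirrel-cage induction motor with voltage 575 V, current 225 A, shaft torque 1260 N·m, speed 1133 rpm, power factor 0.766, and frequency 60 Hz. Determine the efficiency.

ω = 2π × 1133/60 = 118.6 rad/s; P_out = τω = 1260 × 118.6 = 149436 W
P_in = √3·V_L·I_L·cosφ = 1.732 × 575 × 225 × 0.766 = 171643 W
η = P_out / P_in = 149436 / 171643 = 0.871 = 87.1%

87.1 %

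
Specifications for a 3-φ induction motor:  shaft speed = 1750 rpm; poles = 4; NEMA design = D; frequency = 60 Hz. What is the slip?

2.78 %

n_s = 120f/p = 120×60/4 = 1800 rpm
s = (n_s − n)/n_s = (1800 − 1750)/1800 = 0.0278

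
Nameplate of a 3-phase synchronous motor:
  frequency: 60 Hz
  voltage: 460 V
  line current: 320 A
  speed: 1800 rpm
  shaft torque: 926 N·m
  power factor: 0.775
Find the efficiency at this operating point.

ω = 2π × 1800/60 = 188.5 rad/s; P_out = τω = 926 × 188.5 = 174551 W
P_in = √3·V_L·I_L·cosφ = 1.732 × 460 × 320 × 0.775 = 197587 W
η = P_out / P_in = 174551 / 197587 = 0.883 = 88.3%

88.3 %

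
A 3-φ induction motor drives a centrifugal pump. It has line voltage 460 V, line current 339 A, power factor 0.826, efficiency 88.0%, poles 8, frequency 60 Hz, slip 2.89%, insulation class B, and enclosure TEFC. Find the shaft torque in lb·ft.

P_in = √3·V·I·cosφ = 1.732 × 460 × 339 × 0.826 = 223093 W
P_out = η·P_in = 0.88 × 223093 = 196322 W
n_s = 120×60/8 = 900 rpm; n = 900×(1−0.0289) = 874 rpm
ω = 2π×874/60 = 91.53 rad/s
τ = P_out/ω = 196322/91.53 = 2145 N·m
In lb·ft: 2145/1.356 = 1580 lb·ft

1580 lb·ft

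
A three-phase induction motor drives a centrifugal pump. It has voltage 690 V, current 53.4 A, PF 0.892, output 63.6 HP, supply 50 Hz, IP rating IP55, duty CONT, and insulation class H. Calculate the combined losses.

P_in = √3·V·I·cosφ = 1.732×690×53.4×0.892 = 56925 W
P_out = 63.6×746 = 47446 W
Losses = P_in − P_out = 56925 − 47446 = 9479 W

9.48 kW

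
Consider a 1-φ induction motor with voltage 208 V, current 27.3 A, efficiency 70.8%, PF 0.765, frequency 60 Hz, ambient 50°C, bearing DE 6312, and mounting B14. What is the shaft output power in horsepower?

4.12 HP

P_in = V·I·cosφ = 208 × 27.3 × 0.765 = 4344 W
P_out = η·P_in = 0.708 × 4344 = 3076 W
= 3076/746 = 4.12 HP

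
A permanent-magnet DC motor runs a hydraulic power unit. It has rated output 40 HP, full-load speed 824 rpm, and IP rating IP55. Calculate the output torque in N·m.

P_out = 40 × 746 = 29840 W
ω = 2π × 824/60 = 86.29 rad/s
τ = P_out/ω = 29840/86.29 = 346 N·m

346 N·m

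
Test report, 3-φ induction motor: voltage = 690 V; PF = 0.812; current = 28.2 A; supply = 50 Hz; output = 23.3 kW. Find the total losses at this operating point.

4070 W

P_in = √3·V·I·cosφ = 1.732×690×28.2×0.812 = 27365 W
P_out = 23300 W
Losses = P_in − P_out = 27365 − 23300 = 4065 W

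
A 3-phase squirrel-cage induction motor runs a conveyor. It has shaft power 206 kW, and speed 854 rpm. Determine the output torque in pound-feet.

ω = 2π × 854/60 = 89.43 rad/s
τ = P/ω = 206000/89.43 = 2303 N·m
In lb·ft: 2303/1.356 = 1700 lb·ft

1700 lb·ft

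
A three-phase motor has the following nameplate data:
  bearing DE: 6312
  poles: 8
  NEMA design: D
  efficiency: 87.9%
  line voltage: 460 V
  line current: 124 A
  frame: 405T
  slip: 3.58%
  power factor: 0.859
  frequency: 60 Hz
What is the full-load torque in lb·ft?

P_in = √3·V·I·cosφ = 1.732 × 460 × 124 × 0.859 = 84863 W
P_out = η·P_in = 0.879 × 84863 = 74595 W
n_s = 120×60/8 = 900 rpm; n = 900×(1−0.0358) = 868 rpm
ω = 2π×868/60 = 90.9 rad/s
τ = P_out/ω = 74595/90.9 = 820.6 N·m
In lb·ft: 820.6/1.356 = 605 lb·ft

605 lb·ft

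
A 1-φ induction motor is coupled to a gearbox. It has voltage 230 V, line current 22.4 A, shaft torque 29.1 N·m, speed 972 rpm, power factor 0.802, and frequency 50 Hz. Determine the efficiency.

ω = 2π × 972/60 = 101.8 rad/s; P_out = τω = 29.1 × 101.8 = 2962 W
P_in = V·I·cosφ = 230 × 22.4 × 0.802 = 4132 W
η = P_out / P_in = 2962 / 4132 = 0.717 = 71.7%

71.7 %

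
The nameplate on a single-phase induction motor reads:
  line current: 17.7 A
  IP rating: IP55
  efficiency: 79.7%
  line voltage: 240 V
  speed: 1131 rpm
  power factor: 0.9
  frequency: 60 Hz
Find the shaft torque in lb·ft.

P_in = V·I·cosφ = 240 × 17.7 × 0.9 = 3823 W
P_out = η·P_in = 0.797 × 3823 = 3047 W
n = 1131 rpm
ω = 2π×1131/60 = 118.4 rad/s
τ = P_out/ω = 3047/118.4 = 25.73 N·m
In lb·ft: 25.73/1.356 = 19 lb·ft

19 lb·ft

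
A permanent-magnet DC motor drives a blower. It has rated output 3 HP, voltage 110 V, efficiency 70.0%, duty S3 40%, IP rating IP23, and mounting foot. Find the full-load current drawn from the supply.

29.1 A

P_out = 3 × 746 = 2238 W
P_in = P_out / η = 2238 / 0.700 = 3197 W
I = P_in / V = 3197 / 110 = 29.1 A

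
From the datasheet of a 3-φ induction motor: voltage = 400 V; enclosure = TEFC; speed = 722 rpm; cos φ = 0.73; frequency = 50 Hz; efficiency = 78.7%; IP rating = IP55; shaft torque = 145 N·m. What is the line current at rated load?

ω = 2π×722/60 = 75.61 rad/s; P_out = τω = 145 × 75.61 = 10963 W
P_in = P_out / η = 10963 / 0.787 = 13930 W
I_L = P_in / (√3·V_L·cosφ) = 13930 / (1.732 × 400 × 0.73) = 27.5 A

27.5 A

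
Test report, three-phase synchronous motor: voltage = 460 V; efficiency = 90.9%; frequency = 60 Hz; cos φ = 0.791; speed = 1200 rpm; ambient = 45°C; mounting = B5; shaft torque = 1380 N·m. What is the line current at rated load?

ω = 2π×1200/60 = 125.7 rad/s; P_out = τω = 1380 × 125.7 = 173466 W
P_in = P_out / η = 173466 / 0.909 = 190832 W
I_L = P_in / (√3·V_L·cosφ) = 190832 / (1.732 × 460 × 0.791) = 303 A

303 A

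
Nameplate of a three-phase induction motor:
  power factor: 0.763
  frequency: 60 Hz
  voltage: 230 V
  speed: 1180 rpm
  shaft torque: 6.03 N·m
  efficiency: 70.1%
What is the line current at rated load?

ω = 2π×1180/60 = 123.6 rad/s; P_out = τω = 6.03 × 123.6 = 745 W
P_in = P_out / η = 745 / 0.701 = 1063 W
I_L = P_in / (√3·V_L·cosφ) = 1063 / (1.732 × 230 × 0.763) = 3.5 A

3.5 A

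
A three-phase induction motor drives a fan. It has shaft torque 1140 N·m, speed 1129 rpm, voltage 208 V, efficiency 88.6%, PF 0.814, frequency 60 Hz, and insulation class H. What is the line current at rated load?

ω = 2π×1129/60 = 118.2 rad/s; P_out = τω = 1140 × 118.2 = 134748 W
P_in = P_out / η = 134748 / 0.886 = 152086 W
I_L = P_in / (√3·V_L·cosφ) = 152086 / (1.732 × 208 × 0.814) = 519 A

519 A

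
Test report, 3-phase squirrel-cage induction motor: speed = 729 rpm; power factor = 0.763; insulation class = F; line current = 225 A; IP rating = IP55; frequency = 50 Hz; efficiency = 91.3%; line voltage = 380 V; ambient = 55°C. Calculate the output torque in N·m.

1350 N·m

P_in = √3·V·I·cosφ = 1.732 × 380 × 225 × 0.763 = 112990 W
P_out = η·P_in = 0.913 × 112990 = 103160 W
n = 729 rpm
ω = 2π×729/60 = 76.34 rad/s
τ = P_out/ω = 103160/76.34 = 1350 N·m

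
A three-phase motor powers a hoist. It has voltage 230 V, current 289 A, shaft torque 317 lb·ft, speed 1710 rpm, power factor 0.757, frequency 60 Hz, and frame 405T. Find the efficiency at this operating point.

88.3 %

τ = 317 lb·ft × 1.356 = 429.9 N·m
ω = 2π × 1710/60 = 179.1 rad/s; P_out = τω = 429.9 × 179.1 = 76995 W
P_in = √3·V_L·I_L·cosφ = 1.732 × 230 × 289 × 0.757 = 87150 W
η = P_out / P_in = 76995 / 87150 = 0.883 = 88.3%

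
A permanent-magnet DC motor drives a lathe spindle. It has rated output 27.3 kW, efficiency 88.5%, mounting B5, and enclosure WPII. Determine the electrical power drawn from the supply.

P_out = 27300 W
P_in = P_out/η = 27300/0.885 = 30847 W = 30.8 kW

30.8 kW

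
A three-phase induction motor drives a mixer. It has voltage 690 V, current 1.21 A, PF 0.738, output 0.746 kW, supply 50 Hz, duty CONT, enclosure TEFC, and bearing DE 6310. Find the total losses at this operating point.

P_in = √3·V·I·cosφ = 1.732×690×1.21×0.738 = 1067 W
P_out = 746 W
Losses = P_in − P_out = 1067 − 746 = 321 W

321 W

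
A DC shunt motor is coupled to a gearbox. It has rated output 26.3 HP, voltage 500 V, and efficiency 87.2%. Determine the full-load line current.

45 A

P_out = 26.3 × 746 = 19620 W
P_in = P_out / η = 19620 / 0.872 = 22500 W
I = P_in / V = 22500 / 500 = 45 A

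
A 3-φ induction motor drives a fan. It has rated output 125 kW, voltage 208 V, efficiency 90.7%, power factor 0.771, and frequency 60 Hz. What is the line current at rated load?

P_out = 125 kW = 125000 W
P_in = P_out / η = 125000 / 0.907 = 137817 W
I_L = P_in / (√3·V_L·cosφ) = 137817 / (1.732 × 208 × 0.771) = 496 A

496 A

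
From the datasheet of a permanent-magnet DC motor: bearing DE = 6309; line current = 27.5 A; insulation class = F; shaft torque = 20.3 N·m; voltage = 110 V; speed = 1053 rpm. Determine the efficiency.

ω = 2π × 1053/60 = 110.3 rad/s; P_out = τω = 20.3 × 110.3 = 2239 W
P_in = V·I = 110 × 27.5 = 3025 W
η = P_out / P_in = 2239 / 3025 = 0.740 = 74.0%

74.0 %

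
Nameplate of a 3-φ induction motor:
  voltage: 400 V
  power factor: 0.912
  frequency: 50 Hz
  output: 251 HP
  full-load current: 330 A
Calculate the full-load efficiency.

P_out = 251 × 746 = 187246 W
P_in = √3·V_L·I_L·cosφ = 1.732 × 400 × 330 × 0.912 = 208505 W
η = P_out / P_in = 187246 / 208505 = 0.898 = 89.8%

89.8 %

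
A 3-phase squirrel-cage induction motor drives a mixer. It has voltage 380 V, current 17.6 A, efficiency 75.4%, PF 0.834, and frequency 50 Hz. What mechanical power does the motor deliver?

P_in = √3·V·I·cosφ = 1.732 × 380 × 17.6 × 0.834 = 9661 W
P_out = η·P_in = 0.754 × 9661 = 7284 W

7.28 kW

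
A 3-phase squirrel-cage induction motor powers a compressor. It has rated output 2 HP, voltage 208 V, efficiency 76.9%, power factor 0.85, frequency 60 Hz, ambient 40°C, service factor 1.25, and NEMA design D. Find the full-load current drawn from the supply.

P_out = 2 × 746 = 1492 W
P_in = P_out / η = 1492 / 0.769 = 1940 W
I_L = P_in / (√3·V_L·cosφ) = 1940 / (1.732 × 208 × 0.85) = 6.34 A

6.34 A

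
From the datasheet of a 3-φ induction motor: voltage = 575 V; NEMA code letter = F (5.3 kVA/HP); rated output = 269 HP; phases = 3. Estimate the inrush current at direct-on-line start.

S_LR = 5.3 × 269 = 1425.7 kVA
I_LR = S_LR/(√3·V_L) = 1425700/(1.732×575) = 1430 A

1430 A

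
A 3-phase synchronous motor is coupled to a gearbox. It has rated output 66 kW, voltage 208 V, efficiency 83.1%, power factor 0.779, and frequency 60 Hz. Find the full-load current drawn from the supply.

P_out = 66 kW = 66000 W
P_in = P_out / η = 66000 / 0.831 = 79422 W
I_L = P_in / (√3·V_L·cosφ) = 79422 / (1.732 × 208 × 0.779) = 283 A

283 A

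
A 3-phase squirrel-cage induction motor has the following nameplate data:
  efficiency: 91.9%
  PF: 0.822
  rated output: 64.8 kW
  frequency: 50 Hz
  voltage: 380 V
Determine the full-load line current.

P_out = 64.8 kW = 64800 W
P_in = P_out / η = 64800 / 0.919 = 70511 W
I_L = P_in / (√3·V_L·cosφ) = 70511 / (1.732 × 380 × 0.822) = 130 A

130 A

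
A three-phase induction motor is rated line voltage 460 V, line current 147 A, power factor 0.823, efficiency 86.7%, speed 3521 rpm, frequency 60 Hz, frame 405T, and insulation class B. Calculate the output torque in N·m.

227 N·m

P_in = √3·V·I·cosφ = 1.732 × 460 × 147 × 0.823 = 96388 W
P_out = η·P_in = 0.867 × 96388 = 83568 W
n = 3521 rpm
ω = 2π×3521/60 = 368.7 rad/s
τ = P_out/ω = 83568/368.7 = 227 N·m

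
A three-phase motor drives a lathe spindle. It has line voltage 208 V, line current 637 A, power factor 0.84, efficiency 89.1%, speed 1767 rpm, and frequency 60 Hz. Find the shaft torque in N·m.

928 N·m

P_in = √3·V·I·cosφ = 1.732 × 208 × 637 × 0.84 = 192766 W
P_out = η·P_in = 0.891 × 192766 = 171755 W
n = 1767 rpm
ω = 2π×1767/60 = 185 rad/s
τ = P_out/ω = 171755/185 = 928 N·m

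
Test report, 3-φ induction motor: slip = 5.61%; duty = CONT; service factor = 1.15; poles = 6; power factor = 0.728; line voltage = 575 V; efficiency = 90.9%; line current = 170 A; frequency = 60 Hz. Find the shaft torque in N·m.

P_in = √3·V·I·cosφ = 1.732 × 575 × 170 × 0.728 = 123253 W
P_out = η·P_in = 0.909 × 123253 = 112037 W
n_s = 120×60/6 = 1200 rpm; n = 1200×(1−0.0561) = 1133 rpm
ω = 2π×1133/60 = 118.6 rad/s
τ = P_out/ω = 112037/118.6 = 945 N·m

945 N·m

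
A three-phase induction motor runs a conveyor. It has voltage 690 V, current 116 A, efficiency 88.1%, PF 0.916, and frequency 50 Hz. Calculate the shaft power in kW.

112 kW

P_in = √3·V·I·cosφ = 1.732 × 690 × 116 × 0.916 = 126984 W
P_out = η·P_in = 0.881 × 126984 = 111873 W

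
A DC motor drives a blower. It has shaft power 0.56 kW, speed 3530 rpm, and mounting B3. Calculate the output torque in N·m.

ω = 2π × 3530/60 = 369.7 rad/s
τ = P/ω = 560/369.7 = 1.51 N·m

1.51 N·m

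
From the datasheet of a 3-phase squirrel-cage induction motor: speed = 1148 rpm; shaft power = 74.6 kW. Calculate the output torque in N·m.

621 N·m

ω = 2π × 1148/60 = 120.2 rad/s
τ = P/ω = 74600/120.2 = 621 N·m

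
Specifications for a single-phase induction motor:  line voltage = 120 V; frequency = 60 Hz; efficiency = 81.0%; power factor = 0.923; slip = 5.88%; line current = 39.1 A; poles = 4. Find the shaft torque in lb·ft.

P_in = V·I·cosφ = 120 × 39.1 × 0.923 = 4331 W
P_out = η·P_in = 0.81 × 4331 = 3508 W
n_s = 120×60/4 = 1800 rpm; n = 1800×(1−0.0588) = 1694 rpm
ω = 2π×1694/60 = 177.4 rad/s
τ = P_out/ω = 3508/177.4 = 19.77 N·m
In lb·ft: 19.77/1.356 = 14.6 lb·ft

14.6 lb·ft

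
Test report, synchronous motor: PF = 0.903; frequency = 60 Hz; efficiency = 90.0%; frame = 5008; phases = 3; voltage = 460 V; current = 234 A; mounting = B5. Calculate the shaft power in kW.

152 kW

P_in = √3·V·I·cosφ = 1.732 × 460 × 234 × 0.903 = 168349 W
P_out = η·P_in = 0.9 × 168349 = 151514 W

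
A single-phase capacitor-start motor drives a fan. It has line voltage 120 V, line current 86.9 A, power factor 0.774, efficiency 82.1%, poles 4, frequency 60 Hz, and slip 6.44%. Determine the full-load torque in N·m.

37.6 N·m

P_in = V·I·cosφ = 120 × 86.9 × 0.774 = 8071 W
P_out = η·P_in = 0.821 × 8071 = 6626 W
n_s = 120×60/4 = 1800 rpm; n = 1800×(1−0.0644) = 1684 rpm
ω = 2π×1684/60 = 176.3 rad/s
τ = P_out/ω = 6626/176.3 = 37.6 N·m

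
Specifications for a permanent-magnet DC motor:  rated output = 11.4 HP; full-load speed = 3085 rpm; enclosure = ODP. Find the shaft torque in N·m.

P_out = 11.4 × 746 = 8504 W
ω = 2π × 3085/60 = 323.1 rad/s
τ = P_out/ω = 8504/323.1 = 26.3 N·m

26.3 N·m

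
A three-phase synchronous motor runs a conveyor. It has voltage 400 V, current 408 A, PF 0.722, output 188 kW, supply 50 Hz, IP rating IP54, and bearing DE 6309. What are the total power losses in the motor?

16.1 kW

P_in = √3·V·I·cosφ = 1.732×400×408×0.722 = 204082 W
P_out = 188000 W
Losses = P_in − P_out = 204082 − 188000 = 16082 W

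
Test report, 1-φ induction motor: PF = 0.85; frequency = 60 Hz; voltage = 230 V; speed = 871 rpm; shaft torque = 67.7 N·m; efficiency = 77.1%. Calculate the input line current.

41 A

ω = 2π×871/60 = 91.21 rad/s; P_out = τω = 67.7 × 91.21 = 6175 W
P_in = P_out / η = 6175 / 0.771 = 8009 W
I = P_in / (V·cosφ) = 8009 / (230 × 0.85) = 41 A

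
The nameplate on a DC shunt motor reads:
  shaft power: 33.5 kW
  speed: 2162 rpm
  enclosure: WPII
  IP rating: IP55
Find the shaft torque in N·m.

148 N·m

ω = 2π × 2162/60 = 226.4 rad/s
τ = P/ω = 33500/226.4 = 148 N·m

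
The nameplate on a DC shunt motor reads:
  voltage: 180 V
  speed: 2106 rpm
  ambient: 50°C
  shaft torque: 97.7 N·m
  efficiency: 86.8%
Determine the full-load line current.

138 A

ω = 2π×2106/60 = 220.5 rad/s; P_out = τω = 97.7 × 220.5 = 21543 W
P_in = P_out / η = 21543 / 0.868 = 24819 W
I = P_in / V = 24819 / 180 = 138 A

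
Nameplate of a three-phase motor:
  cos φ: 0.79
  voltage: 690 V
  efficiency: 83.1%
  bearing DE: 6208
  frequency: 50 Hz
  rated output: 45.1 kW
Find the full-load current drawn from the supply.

57.5 A

P_out = 45.1 kW = 45100 W
P_in = P_out / η = 45100 / 0.831 = 54272 W
I_L = P_in / (√3·V_L·cosφ) = 54272 / (1.732 × 690 × 0.79) = 57.5 A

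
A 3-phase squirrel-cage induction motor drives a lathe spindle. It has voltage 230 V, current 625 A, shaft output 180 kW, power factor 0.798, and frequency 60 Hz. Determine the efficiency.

P_out = 180 kW = 180000 W
P_in = √3·V_L·I_L·cosφ = 1.732 × 230 × 625 × 0.798 = 198682 W
η = P_out / P_in = 180000 / 198682 = 0.906 = 90.6%

90.6 %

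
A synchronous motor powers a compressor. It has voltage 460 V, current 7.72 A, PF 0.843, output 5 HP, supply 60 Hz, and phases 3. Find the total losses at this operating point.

P_in = √3·V·I·cosφ = 1.732×460×7.72×0.843 = 5185 W
P_out = 5×746 = 3730 W
Losses = P_in − P_out = 5185 − 3730 = 1455 W

1460 W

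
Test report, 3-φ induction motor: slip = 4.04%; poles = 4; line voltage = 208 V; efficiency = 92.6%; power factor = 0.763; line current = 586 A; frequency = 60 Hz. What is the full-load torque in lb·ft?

P_in = √3·V·I·cosφ = 1.732 × 208 × 586 × 0.763 = 161077 W
P_out = η·P_in = 0.926 × 161077 = 149157 W
n_s = 120×60/4 = 1800 rpm; n = 1800×(1−0.0404) = 1727 rpm
ω = 2π×1727/60 = 180.9 rad/s
τ = P_out/ω = 149157/180.9 = 824.5 N·m
In lb·ft: 824.5/1.356 = 608 lb·ft

608 lb·ft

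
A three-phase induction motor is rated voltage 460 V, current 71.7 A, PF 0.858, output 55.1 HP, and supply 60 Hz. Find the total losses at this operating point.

P_in = √3·V·I·cosφ = 1.732×460×71.7×0.858 = 49013 W
P_out = 55.1×746 = 41105 W
Losses = P_in − P_out = 49013 − 41105 = 7908 W

7910 W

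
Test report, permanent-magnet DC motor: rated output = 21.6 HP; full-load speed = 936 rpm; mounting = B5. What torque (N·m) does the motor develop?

164 N·m

P_out = 21.6 × 746 = 16114 W
ω = 2π × 936/60 = 98.02 rad/s
τ = P_out/ω = 16114/98.02 = 164 N·m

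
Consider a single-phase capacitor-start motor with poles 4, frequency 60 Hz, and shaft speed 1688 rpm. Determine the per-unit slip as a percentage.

6.22 %

n_s = 120f/p = 120×60/4 = 1800 rpm
s = (n_s − n)/n_s = (1800 − 1688)/1800 = 0.0622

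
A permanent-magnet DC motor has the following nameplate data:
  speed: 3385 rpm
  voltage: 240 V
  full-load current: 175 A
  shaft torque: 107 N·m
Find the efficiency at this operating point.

ω = 2π × 3385/60 = 354.5 rad/s; P_out = τω = 107 × 354.5 = 37932 W
P_in = V·I = 240 × 175 = 42000 W
η = P_out / P_in = 37932 / 42000 = 0.903 = 90.3%

90.3 %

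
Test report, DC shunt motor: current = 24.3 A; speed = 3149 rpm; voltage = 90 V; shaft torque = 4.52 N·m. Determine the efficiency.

ω = 2π × 3149/60 = 329.8 rad/s; P_out = τω = 4.52 × 329.8 = 1491 W
P_in = V·I = 90 × 24.3 = 2187 W
η = P_out / P_in = 1491 / 2187 = 0.682 = 68.2%

68.2 %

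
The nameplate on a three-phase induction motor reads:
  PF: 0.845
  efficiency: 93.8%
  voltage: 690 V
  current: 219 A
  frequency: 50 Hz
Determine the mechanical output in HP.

P_in = √3·V·I·cosφ = 1.732 × 690 × 219 × 0.845 = 221156 W
P_out = η·P_in = 0.938 × 221156 = 207444 W
= 207444/746 = 278 HP

278 HP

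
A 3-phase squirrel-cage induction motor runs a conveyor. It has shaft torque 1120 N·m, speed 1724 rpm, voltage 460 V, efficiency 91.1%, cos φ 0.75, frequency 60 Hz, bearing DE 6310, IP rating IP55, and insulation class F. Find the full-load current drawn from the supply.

371 A

ω = 2π×1724/60 = 180.5 rad/s; P_out = τω = 1120 × 180.5 = 202160 W
P_in = P_out / η = 202160 / 0.911 = 221910 W
I_L = P_in / (√3·V_L·cosφ) = 221910 / (1.732 × 460 × 0.75) = 371 A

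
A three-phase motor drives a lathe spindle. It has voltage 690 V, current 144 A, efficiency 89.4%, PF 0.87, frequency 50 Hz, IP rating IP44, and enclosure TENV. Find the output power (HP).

179 HP

P_in = √3·V·I·cosφ = 1.732 × 690 × 144 × 0.87 = 149720 W
P_out = η·P_in = 0.894 × 149720 = 133850 W
= 133850/746 = 179 HP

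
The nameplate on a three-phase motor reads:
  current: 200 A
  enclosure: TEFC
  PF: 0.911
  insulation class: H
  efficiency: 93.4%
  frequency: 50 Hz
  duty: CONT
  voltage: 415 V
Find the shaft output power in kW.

P_in = √3·V·I·cosφ = 1.732 × 415 × 200 × 0.911 = 130962 W
P_out = η·P_in = 0.934 × 130962 = 122319 W

122 kW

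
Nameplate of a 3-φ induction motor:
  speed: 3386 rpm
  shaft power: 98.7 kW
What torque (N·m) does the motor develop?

ω = 2π × 3386/60 = 354.6 rad/s
τ = P/ω = 98700/354.6 = 278 N·m

278 N·m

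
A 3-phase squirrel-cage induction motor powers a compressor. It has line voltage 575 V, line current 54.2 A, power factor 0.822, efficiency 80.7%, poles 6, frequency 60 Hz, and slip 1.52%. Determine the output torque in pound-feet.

213 lb·ft

P_in = √3·V·I·cosφ = 1.732 × 575 × 54.2 × 0.822 = 44370 W
P_out = η·P_in = 0.807 × 44370 = 35807 W
n_s = 120×60/6 = 1200 rpm; n = 1200×(1−0.0152) = 1182 rpm
ω = 2π×1182/60 = 123.8 rad/s
τ = P_out/ω = 35807/123.8 = 289.2 N·m
In lb·ft: 289.2/1.356 = 213 lb·ft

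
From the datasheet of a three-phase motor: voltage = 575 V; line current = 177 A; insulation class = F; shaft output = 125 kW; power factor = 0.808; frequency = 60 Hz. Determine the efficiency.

87.8 %

P_out = 125 kW = 125000 W
P_in = √3·V_L·I_L·cosφ = 1.732 × 575 × 177 × 0.808 = 142430 W
η = P_out / P_in = 125000 / 142430 = 0.878 = 87.8%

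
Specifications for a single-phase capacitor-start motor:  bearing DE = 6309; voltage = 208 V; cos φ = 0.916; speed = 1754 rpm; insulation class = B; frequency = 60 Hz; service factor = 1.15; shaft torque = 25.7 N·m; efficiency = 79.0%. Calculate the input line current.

ω = 2π×1754/60 = 183.7 rad/s; P_out = τω = 25.7 × 183.7 = 4721 W
P_in = P_out / η = 4721 / 0.790 = 5976 W
I = P_in / (V·cosφ) = 5976 / (208 × 0.916) = 31.4 A

31.4 A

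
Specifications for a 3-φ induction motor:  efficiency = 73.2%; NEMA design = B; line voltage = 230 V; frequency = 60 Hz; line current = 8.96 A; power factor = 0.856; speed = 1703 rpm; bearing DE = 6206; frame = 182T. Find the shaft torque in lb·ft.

P_in = √3·V·I·cosφ = 1.732 × 230 × 8.96 × 0.856 = 3055 W
P_out = η·P_in = 0.732 × 3055 = 2236 W
n = 1703 rpm
ω = 2π×1703/60 = 178.3 rad/s
τ = P_out/ω = 2236/178.3 = 12.54 N·m
In lb·ft: 12.54/1.356 = 9.25 lb·ft

9.25 lb·ft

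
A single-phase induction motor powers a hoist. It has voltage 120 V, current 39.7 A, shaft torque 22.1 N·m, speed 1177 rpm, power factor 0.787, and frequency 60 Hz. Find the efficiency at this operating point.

ω = 2π × 1177/60 = 123.3 rad/s; P_out = τω = 22.1 × 123.3 = 2725 W
P_in = V·I·cosφ = 120 × 39.7 × 0.787 = 3749 W
η = P_out / P_in = 2725 / 3749 = 0.727 = 72.7%

72.7 %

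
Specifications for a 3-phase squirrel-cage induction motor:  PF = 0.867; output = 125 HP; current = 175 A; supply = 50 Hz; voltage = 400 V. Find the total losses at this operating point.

11900 W

P_in = √3·V·I·cosφ = 1.732×400×175×0.867 = 105115 W
P_out = 125×746 = 93250 W
Losses = P_in − P_out = 105115 − 93250 = 11865 W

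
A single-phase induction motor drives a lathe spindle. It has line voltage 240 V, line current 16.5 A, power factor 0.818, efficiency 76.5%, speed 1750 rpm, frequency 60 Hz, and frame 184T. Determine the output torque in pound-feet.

9.97 lb·ft

P_in = V·I·cosφ = 240 × 16.5 × 0.818 = 3239 W
P_out = η·P_in = 0.765 × 3239 = 2478 W
n = 1750 rpm
ω = 2π×1750/60 = 183.3 rad/s
τ = P_out/ω = 2478/183.3 = 13.52 N·m
In lb·ft: 13.52/1.356 = 9.97 lb·ft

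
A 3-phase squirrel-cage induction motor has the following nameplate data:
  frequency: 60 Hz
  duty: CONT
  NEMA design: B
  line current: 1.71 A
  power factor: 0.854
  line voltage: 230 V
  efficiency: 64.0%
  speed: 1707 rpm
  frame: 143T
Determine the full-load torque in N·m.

P_in = √3·V·I·cosφ = 1.732 × 230 × 1.71 × 0.854 = 582 W
P_out = η·P_in = 0.64 × 582 = 372 W
n = 1707 rpm
ω = 2π×1707/60 = 178.8 rad/s
τ = P_out/ω = 372/178.8 = 2.08 N·m

2.08 N·m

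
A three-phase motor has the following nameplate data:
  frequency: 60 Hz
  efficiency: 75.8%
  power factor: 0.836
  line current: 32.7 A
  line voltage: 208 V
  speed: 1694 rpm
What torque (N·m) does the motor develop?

P_in = √3·V·I·cosφ = 1.732 × 208 × 32.7 × 0.836 = 9848 W
P_out = η·P_in = 0.758 × 9848 = 7465 W
n = 1694 rpm
ω = 2π×1694/60 = 177.4 rad/s
τ = P_out/ω = 7465/177.4 = 42.1 N·m

42.1 N·m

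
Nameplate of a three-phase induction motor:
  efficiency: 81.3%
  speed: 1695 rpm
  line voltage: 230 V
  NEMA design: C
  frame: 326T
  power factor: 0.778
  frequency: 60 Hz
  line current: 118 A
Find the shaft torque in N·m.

P_in = √3·V·I·cosφ = 1.732 × 230 × 118 × 0.778 = 36571 W
P_out = η·P_in = 0.813 × 36571 = 29732 W
n = 1695 rpm
ω = 2π×1695/60 = 177.5 rad/s
τ = P_out/ω = 29732/177.5 = 168 N·m

168 N·m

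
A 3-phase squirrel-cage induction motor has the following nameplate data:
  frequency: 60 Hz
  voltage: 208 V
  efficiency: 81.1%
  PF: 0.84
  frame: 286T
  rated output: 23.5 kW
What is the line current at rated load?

95.8 A

P_out = 23.5 kW = 23500 W
P_in = P_out / η = 23500 / 0.811 = 28977 W
I_L = P_in / (√3·V_L·cosφ) = 28977 / (1.732 × 208 × 0.84) = 95.8 A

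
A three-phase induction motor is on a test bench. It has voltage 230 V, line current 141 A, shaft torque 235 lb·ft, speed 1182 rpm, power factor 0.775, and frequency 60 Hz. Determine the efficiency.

90.6 %

τ = 235 lb·ft × 1.356 = 318.7 N·m
ω = 2π × 1182/60 = 123.8 rad/s; P_out = τω = 318.7 × 123.8 = 39455 W
P_in = √3·V_L·I_L·cosφ = 1.732 × 230 × 141 × 0.775 = 43531 W
η = P_out / P_in = 39455 / 43531 = 0.906 = 90.6%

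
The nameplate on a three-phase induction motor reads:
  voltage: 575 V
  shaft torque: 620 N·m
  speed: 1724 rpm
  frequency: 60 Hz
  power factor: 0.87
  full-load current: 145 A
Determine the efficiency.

89.1 %

ω = 2π × 1724/60 = 180.5 rad/s; P_out = τω = 620 × 180.5 = 111910 W
P_in = √3·V_L·I_L·cosφ = 1.732 × 575 × 145 × 0.87 = 125633 W
η = P_out / P_in = 111910 / 125633 = 0.891 = 89.1%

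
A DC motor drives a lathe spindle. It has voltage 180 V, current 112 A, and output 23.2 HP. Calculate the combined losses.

P_in = V·I = 180×112 = 20160 W
P_out = 23.2×746 = 17307 W
Losses = P_in − P_out = 20160 − 17307 = 2853 W

2.85 kW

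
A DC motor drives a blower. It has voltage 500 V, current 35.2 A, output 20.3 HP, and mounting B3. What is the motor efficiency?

P_out = 20.3 × 746 = 15144 W
P_in = V·I = 500 × 35.2 = 17600 W
η = P_out / P_in = 15144 / 17600 = 0.860 = 86.0%

86.0 %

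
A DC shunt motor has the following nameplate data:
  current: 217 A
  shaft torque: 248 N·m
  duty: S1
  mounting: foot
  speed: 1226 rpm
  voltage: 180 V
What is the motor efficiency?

81.5 %

ω = 2π × 1226/60 = 128.4 rad/s; P_out = τω = 248 × 128.4 = 31843 W
P_in = V·I = 180 × 217 = 39060 W
η = P_out / P_in = 31843 / 39060 = 0.815 = 81.5%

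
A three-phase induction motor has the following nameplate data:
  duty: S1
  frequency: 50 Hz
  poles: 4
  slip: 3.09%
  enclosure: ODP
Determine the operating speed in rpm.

1454 rpm

n_s = 120f/p = 120×50/4 = 1500 rpm
n = n_s(1 − s) = 1500 × (1 − 0.0309) = 1454 rpm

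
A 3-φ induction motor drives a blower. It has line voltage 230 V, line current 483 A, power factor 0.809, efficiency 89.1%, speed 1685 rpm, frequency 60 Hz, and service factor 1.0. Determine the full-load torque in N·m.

786 N·m

P_in = √3·V·I·cosφ = 1.732 × 230 × 483 × 0.809 = 155658 W
P_out = η·P_in = 0.891 × 155658 = 138691 W
n = 1685 rpm
ω = 2π×1685/60 = 176.5 rad/s
τ = P_out/ω = 138691/176.5 = 786 N·m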